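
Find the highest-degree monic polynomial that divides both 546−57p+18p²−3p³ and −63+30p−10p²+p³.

−7+p

Apply the Euclidean algorithm:
  −3p³+18p²−57p+546 = (−3)(p³−10p²+30p−63) + (−12p²+33p+357)
  p³−10p²+30p−63 = (−(1/12)p+29/48)(−12p²+33p+357) + ((637/16)p−4459/16)
  −12p²+33p+357 = (−(192/637)p−816/637)((637/16)p−4459/16) + (0)
Last nonzero remainder: (637/16)p−4459/16. Dividing through by 637/16 gives the monic gcd p−7.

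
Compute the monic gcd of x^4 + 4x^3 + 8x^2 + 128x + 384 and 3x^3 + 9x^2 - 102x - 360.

x + 4

Apply the Euclidean algorithm:
  x^4 + 4x^3 + 8x^2 + 128x + 384 = ((1/3)x + 1/3)(3x^3 + 9x^2 - 102x - 360) + (39x^2 + 282x + 504)
  3x^3 + 9x^2 - 102x - 360 = ((1/13)x - 55/169)(39x^2 + 282x + 504) + (-(8280/169)x - 33120/169)
  39x^2 + 282x + 504 = (-(2197/2760)x - 1183/460)(-(8280/169)x - 33120/169) + (0)
Last nonzero remainder: -(8280/169)x - 33120/169. Dividing through by -8280/169 gives the monic gcd x + 4.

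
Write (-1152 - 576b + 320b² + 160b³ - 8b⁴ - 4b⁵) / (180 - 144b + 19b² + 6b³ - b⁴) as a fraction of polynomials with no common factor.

Apply the Euclidean algorithm:
  -4b⁵ - 8b⁴ + 160b³ + 320b² - 576b - 1152 = (4b + 32)(-b⁴ + 6b³ + 19b² - 144b + 180) + (-108b³ + 288b² + 3312b - 6912)
  -b⁴ + 6b³ + 19b² - 144b + 180 = ((1/108)b - 5/162)(-108b³ + 288b² + 3312b - 6912) + (-(25/9)b² + (200/9)b - 100/3)
  -108b³ + 288b² + 3312b - 6912 = ((972/25)b + 5184/25)(-(25/9)b² + (200/9)b - 100/3) + (0)
Last nonzero remainder: -(25/9)b² + (200/9)b - 100/3. Dividing through by -25/9 gives the monic gcd b² - 8b + 12.
Cancel b² - 8b + 12 from numerator and denominator to get the reduced form.

(96 + 112b + 40b² + 4b³)/(-15 + 2b + b²)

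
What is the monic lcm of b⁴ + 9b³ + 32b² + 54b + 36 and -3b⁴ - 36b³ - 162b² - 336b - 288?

Apply the Euclidean algorithm:
  b⁴ + 9b³ + 32b² + 54b + 36 = (-1/3)(-3b⁴ - 36b³ - 162b² - 336b - 288) + (-3b³ - 22b² - 58b - 60)
  -3b⁴ - 36b³ - 162b² - 336b - 288 = (b + 14/3)(-3b³ - 22b² - 58b - 60) + (-(4/3)b² - (16/3)b - 8)
  -3b³ - 22b² - 58b - 60 = ((9/4)b + 15/2)(-(4/3)b² - (16/3)b - 8) + (0)
Last nonzero remainder: -(4/3)b² - (16/3)b - 8. Dividing through by -4/3 gives the monic gcd b² + 4b + 6.
Then lcm(f, g) = f·g / gcd(f, g); expanding and making the result monic gives the answer.

b⁶ + 17b⁵ + 120b⁴ + 454b³ + 980b² + 1152b + 576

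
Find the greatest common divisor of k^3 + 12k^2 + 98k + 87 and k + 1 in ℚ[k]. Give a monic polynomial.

k + 1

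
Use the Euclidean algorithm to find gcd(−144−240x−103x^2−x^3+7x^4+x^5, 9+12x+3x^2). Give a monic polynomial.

Apply the Euclidean algorithm:
  x^5+7x^4−x^3−103x^2−240x−144 = ((1/3)x^3+x^2−(16/3)x−16)(3x^2+12x+9) + (0)
Last nonzero remainder: 3x^2+12x+9. Dividing through by 3 gives the monic gcd x^2+4x+3.

3+4x+x^2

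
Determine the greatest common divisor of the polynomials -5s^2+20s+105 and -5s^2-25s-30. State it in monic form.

Repeated division with remainder:
  -5s^2+20s+105 = (-5s^2-25s-30) + (45s+135)
  -5s^2-25s-30 = (-(1/9)s-2/9)(45s+135) + (0)
Last nonzero remainder: 45s+135. Dividing through by 45 gives the monic gcd s+3.

s+3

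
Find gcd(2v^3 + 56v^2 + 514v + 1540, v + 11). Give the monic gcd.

Repeated division with remainder:
  2v^3 + 56v^2 + 514v + 1540 = (2v^2 + 34v + 140)(v + 11) + (0)
The last nonzero remainder v + 11 is already monic.

v + 11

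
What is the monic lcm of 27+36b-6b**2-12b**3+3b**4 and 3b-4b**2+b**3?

Euclidean algorithm in ℚ[b]:
  3b**4-12b**3-6b**2+36b+27 = (3b)(b**3-4b**2+3b) + (-15b**2+36b+27)
  b**3-4b**2+3b = (-(1/15)b+8/75)(-15b**2+36b+27) + ((24/25)b-72/25)
  -15b**2+36b+27 = (-(125/8)b-75/8)((24/25)b-72/25) + (0)
Last nonzero remainder: (24/25)b-72/25. Dividing through by 24/25 gives the monic gcd b-3.
Then lcm(f, g) = f·g / gcd(f, g); expanding and making the result monic gives the answer.

-9b-3b**2+14b**3+2b**4-5b**5+b**6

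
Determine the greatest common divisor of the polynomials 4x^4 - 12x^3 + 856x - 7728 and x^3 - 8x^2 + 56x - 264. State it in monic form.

x - 6

Repeated division with remainder:
  4x^4 - 12x^3 + 856x - 7728 = (4x + 20)(x^3 - 8x^2 + 56x - 264) + (-64x^2 + 792x - 2448)
  x^3 - 8x^2 + 56x - 264 = (-(1/64)x - 35/512)(-64x^2 + 792x - 2448) + ((4601/64)x - 13803/32)
  -64x^2 + 792x - 2448 = (-(4096/4601)x + 26112/4601)((4601/64)x - 13803/32) + (0)
Last nonzero remainder: (4601/64)x - 13803/32. Dividing through by 4601/64 gives the monic gcd x - 6.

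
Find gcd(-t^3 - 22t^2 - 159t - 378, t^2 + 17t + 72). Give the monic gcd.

t + 9

Apply the Euclidean algorithm:
  -t^3 - 22t^2 - 159t - 378 = (-t - 5)(t^2 + 17t + 72) + (-2t - 18)
  t^2 + 17t + 72 = (-(1/2)t - 4)(-2t - 18) + (0)
Last nonzero remainder: -2t - 18. Dividing through by -2 gives the monic gcd t + 9.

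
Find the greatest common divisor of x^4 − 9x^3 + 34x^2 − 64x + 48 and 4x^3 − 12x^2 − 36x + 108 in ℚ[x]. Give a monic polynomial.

By polynomial division,
  x^4 − 9x^3 + 34x^2 − 64x + 48 = ((1/4)x − 3/2)(4x^3 − 12x^2 − 36x + 108) + (25x^2 − 145x + 210)
  4x^3 − 12x^2 − 36x + 108 = ((4/25)x + 56/125)(25x^2 − 145x + 210) + (−(116/25)x + 348/25)
  25x^2 − 145x + 210 = (−(625/116)x + 875/58)(−(116/25)x + 348/25) + (0)
Last nonzero remainder: −(116/25)x + 348/25. Dividing through by −116/25 gives the monic gcd x − 3.

x − 3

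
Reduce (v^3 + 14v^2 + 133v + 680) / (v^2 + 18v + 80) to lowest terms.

(v^2 + 6v + 85)/(v + 10)

Euclidean algorithm in ℚ[v]:
  v^3 + 14v^2 + 133v + 680 = (v − 4)(v^2 + 18v + 80) + (125v + 1000)
  v^2 + 18v + 80 = ((1/125)v + 2/25)(125v + 1000) + (0)
Last nonzero remainder: 125v + 1000. Dividing through by 125 gives the monic gcd v + 8.
Cancel v + 8 from numerator and denominator to get the reduced form.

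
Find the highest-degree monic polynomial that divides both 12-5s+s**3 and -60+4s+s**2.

1

By polynomial division,
  s**3-5s+12 = (s-4)(s**2+4s-60) + (71s-228)
  s**2+4s-60 = ((1/71)s+512/5041)(71s-228) + (-185724/5041)
  71s-228 = (-(357911/185724)s+95779/15477)(-185724/5041) + (0)
The last nonzero remainder is the constant -185724/5041, so the polynomials are coprime and gcd = 1.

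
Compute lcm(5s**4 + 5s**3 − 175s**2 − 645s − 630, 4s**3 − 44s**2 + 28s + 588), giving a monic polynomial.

s**5 − 6s**4 − 42s**3 + 116s**2 + 777s + 882

Euclidean algorithm in ℚ[s]:
  5s**4 + 5s**3 − 175s**2 − 645s − 630 = ((5/4)s + 15)(4s**3 − 44s**2 + 28s + 588) + (450s**2 − 1800s − 9450)
  4s**3 − 44s**2 + 28s + 588 = ((2/225)s − 14/225)(450s**2 − 1800s − 9450) + (0)
Last nonzero remainder: 450s**2 − 1800s − 9450. Dividing through by 450 gives the monic gcd s**2 − 4s − 21.
Then lcm(f, g) = f·g / gcd(f, g); expanding and making the result monic gives the answer.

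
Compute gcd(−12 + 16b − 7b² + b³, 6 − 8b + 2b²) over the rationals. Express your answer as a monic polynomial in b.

−3 + b

By polynomial division,
  b³ − 7b² + 16b − 12 = ((1/2)b − 3/2)(2b² − 8b + 6) + (b − 3)
  2b² − 8b + 6 = (2b − 2)(b − 3) + (0)
The last nonzero remainder b − 3 is already monic.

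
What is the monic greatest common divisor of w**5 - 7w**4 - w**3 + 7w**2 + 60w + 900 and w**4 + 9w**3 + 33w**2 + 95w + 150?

w**3 + 4w**2 + 13w + 30

Apply the Euclidean algorithm:
  w**5 - 7w**4 - w**3 + 7w**2 + 60w + 900 = (w - 16)(w**4 + 9w**3 + 33w**2 + 95w + 150) + (110w**3 + 440w**2 + 1430w + 3300)
  w**4 + 9w**3 + 33w**2 + 95w + 150 = ((1/110)w + 1/22)(110w**3 + 440w**2 + 1430w + 3300) + (0)
Last nonzero remainder: 110w**3 + 440w**2 + 1430w + 3300. Dividing through by 110 gives the monic gcd w**3 + 4w**2 + 13w + 30.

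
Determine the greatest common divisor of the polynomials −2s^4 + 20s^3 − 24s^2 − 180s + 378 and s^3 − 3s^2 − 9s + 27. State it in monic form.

By polynomial division,
  −2s^4 + 20s^3 − 24s^2 − 180s + 378 = (−2s + 14)(s^3 − 3s^2 − 9s + 27) + (0)
The last nonzero remainder s^3 − 3s^2 − 9s + 27 is already monic.

s^3 − 3s^2 − 9s + 27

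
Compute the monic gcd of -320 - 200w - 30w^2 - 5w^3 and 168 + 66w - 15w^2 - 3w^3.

2 + w

Repeated division with remainder:
  -5w^3 - 30w^2 - 200w - 320 = (5/3)(-3w^3 - 15w^2 + 66w + 168) + (-5w^2 - 310w - 600)
  -3w^3 - 15w^2 + 66w + 168 = ((3/5)w - 171/5)(-5w^2 - 310w - 600) + (-10176w - 20352)
  -5w^2 - 310w - 600 = ((5/10176)w + 25/848)(-10176w - 20352) + (0)
Last nonzero remainder: -10176w - 20352. Dividing through by -10176 gives the monic gcd w + 2.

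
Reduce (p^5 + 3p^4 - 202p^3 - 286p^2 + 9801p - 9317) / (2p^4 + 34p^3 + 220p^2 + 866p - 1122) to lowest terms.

Repeated division with remainder:
  p^5 + 3p^4 - 202p^3 - 286p^2 + 9801p - 9317 = ((1/2)p - 7)(2p^4 + 34p^3 + 220p^2 + 866p - 1122) + (-74p^3 + 821p^2 + 16424p - 17171)
  2p^4 + 34p^3 + 220p^2 + 866p - 1122 = (-(1/37)p - 2079/2738)(-74p^3 + 821p^2 + 16424p - 17171) + ((3524595/2738)p^2 + (17622975/1369)p - 38770545/2738)
  -74p^3 + 821p^2 + 16424p - 17171 = (-(202612/3524595)p + 4274018/3524595)((3524595/2738)p^2 + (17622975/1369)p - 38770545/2738) + (0)
Last nonzero remainder: (3524595/2738)p^2 + (17622975/1369)p - 38770545/2738. Dividing through by 3524595/2738 gives the monic gcd p^2 + 10p - 11.
Cancel p^2 + 10p - 11 from numerator and denominator to get the reduced form.

(p^3 - 7p^2 - 121p + 847)/(2p^2 + 14p + 102)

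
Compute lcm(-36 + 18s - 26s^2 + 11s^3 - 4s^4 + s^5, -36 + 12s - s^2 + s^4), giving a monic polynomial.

216 - 144s + 138s^2 - 74s^3 + 9s^4 + s^5 - 3s^6 + s^7

Euclidean algorithm in ℚ[s]:
  s^5 - 4s^4 + 11s^3 - 26s^2 + 18s - 36 = (s - 4)(s^4 - s^2 + 12s - 36) + (12s^3 - 42s^2 + 102s - 180)
  s^4 - s^2 + 12s - 36 = ((1/12)s + 7/24)(12s^3 - 42s^2 + 102s - 180) + ((11/4)s^2 - (11/4)s + 33/2)
  12s^3 - 42s^2 + 102s - 180 = ((48/11)s - 120/11)((11/4)s^2 - (11/4)s + 33/2) + (0)
Last nonzero remainder: (11/4)s^2 - (11/4)s + 33/2. Dividing through by 11/4 gives the monic gcd s^2 - s + 6.
Then lcm(f, g) = f·g / gcd(f, g); expanding and making the result monic gives the answer.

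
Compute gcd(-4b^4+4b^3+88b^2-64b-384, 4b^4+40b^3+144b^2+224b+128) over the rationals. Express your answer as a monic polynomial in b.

By polynomial division,
  -4b^4+4b^3+88b^2-64b-384 = (-1)(4b^4+40b^3+144b^2+224b+128) + (44b^3+232b^2+160b-256)
  4b^4+40b^3+144b^2+224b+128 = ((1/11)b+52/121)(44b^3+232b^2+160b-256) + ((3600/121)b^2+(21600/121)b+28800/121)
  44b^3+232b^2+160b-256 = ((1331/900)b-242/225)((3600/121)b^2+(21600/121)b+28800/121) + (0)
Last nonzero remainder: (3600/121)b^2+(21600/121)b+28800/121. Dividing through by 3600/121 gives the monic gcd b^2+6b+8.

b^2+6b+8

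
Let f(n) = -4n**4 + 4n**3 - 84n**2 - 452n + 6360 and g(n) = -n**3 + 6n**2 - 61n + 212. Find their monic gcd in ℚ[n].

n**2 - 2n + 53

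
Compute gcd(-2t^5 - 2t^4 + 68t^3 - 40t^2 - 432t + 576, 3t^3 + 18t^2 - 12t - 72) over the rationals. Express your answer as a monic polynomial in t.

t^2 + 4t - 12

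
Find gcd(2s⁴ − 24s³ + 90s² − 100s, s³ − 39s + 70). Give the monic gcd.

s² − 7s + 10

By polynomial division,
  2s⁴ − 24s³ + 90s² − 100s = (2s − 24)(s³ − 39s + 70) + (168s² − 1176s + 1680)
  s³ − 39s + 70 = ((1/168)s + 1/24)(168s² − 1176s + 1680) + (0)
Last nonzero remainder: 168s² − 1176s + 1680. Dividing through by 168 gives the monic gcd s² − 7s + 10.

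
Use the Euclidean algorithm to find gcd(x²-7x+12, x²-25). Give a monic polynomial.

Repeated division with remainder:
  x²-7x+12 = (x²-25) + (-7x+37)
  x²-25 = (-(1/7)x-37/49)(-7x+37) + (144/49)
  -7x+37 = (-(343/144)x+1813/144)(144/49) + (0)
The last nonzero remainder is the constant 144/49, so the polynomials are coprime and gcd = 1.

1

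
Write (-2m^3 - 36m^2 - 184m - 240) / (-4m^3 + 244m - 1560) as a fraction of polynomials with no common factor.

(m^2 + 8m + 12)/(2m^2 - 20m + 78)

Euclidean algorithm in ℚ[m]:
  -2m^3 - 36m^2 - 184m - 240 = (1/2)(-4m^3 + 244m - 1560) + (-36m^2 - 306m + 540)
  -4m^3 + 244m - 1560 = ((1/9)m - 17/18)(-36m^2 - 306m + 540) + (-105m - 1050)
  -36m^2 - 306m + 540 = ((12/35)m - 18/35)(-105m - 1050) + (0)
Last nonzero remainder: -105m - 1050. Dividing through by -105 gives the monic gcd m + 10.
Cancel m + 10 from numerator and denominator to get the reduced form.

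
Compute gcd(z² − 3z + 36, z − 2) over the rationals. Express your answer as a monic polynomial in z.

1

Repeated division with remainder:
  z² − 3z + 36 = (z − 1)(z − 2) + (34)
  z − 2 = ((1/34)z − 1/17)(34) + (0)
The last nonzero remainder is the constant 34, so the polynomials are coprime and gcd = 1.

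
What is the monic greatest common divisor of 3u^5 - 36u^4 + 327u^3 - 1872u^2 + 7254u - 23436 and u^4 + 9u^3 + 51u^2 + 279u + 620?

u^2 + 31

By polynomial division,
  3u^5 - 36u^4 + 327u^3 - 1872u^2 + 7254u - 23436 = (3u - 63)(u^4 + 9u^3 + 51u^2 + 279u + 620) + (741u^3 + 504u^2 + 22971u + 15624)
  u^4 + 9u^3 + 51u^2 + 279u + 620 = ((1/741)u + 685/61009)(741u^3 + 504u^2 + 22971u + 15624) + ((874940/61009)u^2 + 27123140/61009)
  741u^3 + 504u^2 + 22971u + 15624 = ((45207669/874940)u + 7687134/218735)((874940/61009)u^2 + 27123140/61009) + (0)
Last nonzero remainder: (874940/61009)u^2 + 27123140/61009. Dividing through by 874940/61009 gives the monic gcd u^2 + 31.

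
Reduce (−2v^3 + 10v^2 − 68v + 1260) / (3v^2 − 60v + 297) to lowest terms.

(−2v^2 − 8v − 140)/(3v − 33)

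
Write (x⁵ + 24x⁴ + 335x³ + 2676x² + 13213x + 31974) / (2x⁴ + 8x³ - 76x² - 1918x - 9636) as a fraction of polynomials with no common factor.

By polynomial division,
  x⁵ + 24x⁴ + 335x³ + 2676x² + 13213x + 31974 = ((1/2)x + 10)(2x⁴ + 8x³ - 76x² - 1918x - 9636) + (293x³ + 4395x² + 37211x + 128334)
  2x⁴ + 8x³ - 76x² - 1918x - 9636 = ((2/293)x - 22/293)(293x³ + 4395x² + 37211x + 128334) + (0)
Last nonzero remainder: 293x³ + 4395x² + 37211x + 128334. Dividing through by 293 gives the monic gcd x³ + 15x² + 127x + 438.
Cancel x³ + 15x² + 127x + 438 from numerator and denominator to get the reduced form.

(x² + 9x + 73)/(2x - 22)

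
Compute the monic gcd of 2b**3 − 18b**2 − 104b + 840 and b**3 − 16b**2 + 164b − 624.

b − 6

By polynomial division,
  2b**3 − 18b**2 − 104b + 840 = (2)(b**3 − 16b**2 + 164b − 624) + (14b**2 − 432b + 2088)
  b**3 − 16b**2 + 164b − 624 = ((1/14)b + 52/49)(14b**2 − 432b + 2088) + ((23192/49)b − 139152/49)
  14b**2 − 432b + 2088 = ((343/11596)b − 4263/5798)((23192/49)b − 139152/49) + (0)
Last nonzero remainder: (23192/49)b − 139152/49. Dividing through by 23192/49 gives the monic gcd b − 6.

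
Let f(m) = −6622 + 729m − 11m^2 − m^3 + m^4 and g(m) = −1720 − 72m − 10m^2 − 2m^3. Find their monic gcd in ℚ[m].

86 − 5m + m^2

Repeated division with remainder:
  m^4 − m^3 − 11m^2 + 729m − 6622 = (−(1/2)m + 3)(−2m^3 − 10m^2 − 72m − 1720) + (−17m^2 + 85m − 1462)
  −2m^3 − 10m^2 − 72m − 1720 = ((2/17)m + 20/17)(−17m^2 + 85m − 1462) + (0)
Last nonzero remainder: −17m^2 + 85m − 1462. Dividing through by −17 gives the monic gcd m^2 − 5m + 86.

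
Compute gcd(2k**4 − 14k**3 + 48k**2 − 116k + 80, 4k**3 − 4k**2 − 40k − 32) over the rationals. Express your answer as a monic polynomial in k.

Euclidean algorithm in ℚ[k]:
  2k**4 − 14k**3 + 48k**2 − 116k + 80 = ((1/2)k − 3)(4k**3 − 4k**2 − 40k − 32) + (56k**2 − 220k − 16)
  4k**3 − 4k**2 − 40k − 32 = ((1/14)k + 41/196)(56k**2 − 220k − 16) + ((351/49)k − 1404/49)
  56k**2 − 220k − 16 = ((2744/351)k + 196/351)((351/49)k − 1404/49) + (0)
Last nonzero remainder: (351/49)k − 1404/49. Dividing through by 351/49 gives the monic gcd k − 4.

k − 4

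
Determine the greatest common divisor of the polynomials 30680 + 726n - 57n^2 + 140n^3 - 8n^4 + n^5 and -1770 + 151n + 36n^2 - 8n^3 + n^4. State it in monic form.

295 + 24n - 2n^2 + n^3

By polynomial division,
  n^5 - 8n^4 + 140n^3 - 57n^2 + 726n + 30680 = (n)(n^4 - 8n^3 + 36n^2 + 151n - 1770) + (104n^3 - 208n^2 + 2496n + 30680)
  n^4 - 8n^3 + 36n^2 + 151n - 1770 = ((1/104)n - 3/52)(104n^3 - 208n^2 + 2496n + 30680) + (0)
Last nonzero remainder: 104n^3 - 208n^2 + 2496n + 30680. Dividing through by 104 gives the monic gcd n^3 - 2n^2 + 24n + 295.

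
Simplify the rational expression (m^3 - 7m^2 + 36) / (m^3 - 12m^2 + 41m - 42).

Repeated division with remainder:
  m^3 - 7m^2 + 36 = (m^3 - 12m^2 + 41m - 42) + (5m^2 - 41m + 78)
  m^3 - 12m^2 + 41m - 42 = ((1/5)m - 19/25)(5m^2 - 41m + 78) + (-(144/25)m + 432/25)
  5m^2 - 41m + 78 = (-(125/144)m + 325/72)(-(144/25)m + 432/25) + (0)
Last nonzero remainder: -(144/25)m + 432/25. Dividing through by -144/25 gives the monic gcd m - 3.
Cancel m - 3 from numerator and denominator to get the reduced form.

(m^2 - 4m - 12)/(m^2 - 9m + 14)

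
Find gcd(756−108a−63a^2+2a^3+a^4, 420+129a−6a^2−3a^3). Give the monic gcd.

−7+a

By polynomial division,
  a^4+2a^3−63a^2−108a+756 = (−(1/3)a)(−3a^3−6a^2+129a+420) + (−20a^2+32a+756)
  −3a^3−6a^2+129a+420 = ((3/20)a+27/50)(−20a^2+32a+756) + (−(42/25)a+294/25)
  −20a^2+32a+756 = ((250/21)a+450/7)(−(42/25)a+294/25) + (0)
Last nonzero remainder: −(42/25)a+294/25. Dividing through by −42/25 gives the monic gcd a−7.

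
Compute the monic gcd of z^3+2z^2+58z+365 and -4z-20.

Apply the Euclidean algorithm:
  z^3+2z^2+58z+365 = (-(1/4)z^2+(3/4)z-73/4)(-4z-20) + (0)
Last nonzero remainder: -4z-20. Dividing through by -4 gives the monic gcd z+5.

z+5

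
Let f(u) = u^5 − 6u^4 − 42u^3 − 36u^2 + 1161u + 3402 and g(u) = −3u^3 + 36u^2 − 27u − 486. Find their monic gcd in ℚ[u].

By polynomial division,
  u^5 − 6u^4 − 42u^3 − 36u^2 + 1161u + 3402 = (−(1/3)u^2 − 2u − 7)(−3u^3 + 36u^2 − 27u − 486) + (0)
Last nonzero remainder: −3u^3 + 36u^2 − 27u − 486. Dividing through by −3 gives the monic gcd u^3 − 12u^2 + 9u + 162.

u^3 − 12u^2 + 9u + 162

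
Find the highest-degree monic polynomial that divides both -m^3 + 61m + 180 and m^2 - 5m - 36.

Apply the Euclidean algorithm:
  -m^3 + 61m + 180 = (-m - 5)(m^2 - 5m - 36) + (0)
The last nonzero remainder m^2 - 5m - 36 is already monic.

m^2 - 5m - 36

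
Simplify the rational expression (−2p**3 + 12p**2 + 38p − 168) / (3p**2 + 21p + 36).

Repeated division with remainder:
  −2p**3 + 12p**2 + 38p − 168 = (−(2/3)p + 26/3)(3p**2 + 21p + 36) + (−120p − 480)
  3p**2 + 21p + 36 = (−(1/40)p − 3/40)(−120p − 480) + (0)
Last nonzero remainder: −120p − 480. Dividing through by −120 gives the monic gcd p + 4.
Cancel p + 4 from numerator and denominator to get the reduced form.

(−2p**2 + 20p − 42)/(3p + 9)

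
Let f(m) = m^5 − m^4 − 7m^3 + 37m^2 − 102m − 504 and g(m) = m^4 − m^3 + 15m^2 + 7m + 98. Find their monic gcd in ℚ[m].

By polynomial division,
  m^5 − m^4 − 7m^3 + 37m^2 − 102m − 504 = (m)(m^4 − m^3 + 15m^2 + 7m + 98) + (−22m^3 + 30m^2 − 200m − 504)
  m^4 − m^3 + 15m^2 + 7m + 98 = (−(1/22)m − 2/121)(−22m^3 + 30m^2 − 200m − 504) + ((775/121)m^2 − (2325/121)m + 10850/121)
  −22m^3 + 30m^2 − 200m − 504 = (−(2662/775)m − 4356/775)((775/121)m^2 − (2325/121)m + 10850/121) + (0)
Last nonzero remainder: (775/121)m^2 − (2325/121)m + 10850/121. Dividing through by 775/121 gives the monic gcd m^2 − 3m + 14.

m^2 − 3m + 14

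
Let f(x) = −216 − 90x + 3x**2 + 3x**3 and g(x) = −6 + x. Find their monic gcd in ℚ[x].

−6 + x

Euclidean algorithm in ℚ[x]:
  3x**3 + 3x**2 − 90x − 216 = (3x**2 + 21x + 36)(x − 6) + (0)
The last nonzero remainder x − 6 is already monic.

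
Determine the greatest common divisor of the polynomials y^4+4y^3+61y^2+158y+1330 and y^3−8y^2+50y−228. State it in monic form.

y^2−2y+38

Repeated division with remainder:
  y^4+4y^3+61y^2+158y+1330 = (y+12)(y^3−8y^2+50y−228) + (107y^2−214y+4066)
  y^3−8y^2+50y−228 = ((1/107)y−6/107)(107y^2−214y+4066) + (0)
Last nonzero remainder: 107y^2−214y+4066. Dividing through by 107 gives the monic gcd y^2−2y+38.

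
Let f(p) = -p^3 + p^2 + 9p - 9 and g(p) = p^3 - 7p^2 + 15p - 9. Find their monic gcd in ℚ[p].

p^2 - 4p + 3

Euclidean algorithm in ℚ[p]:
  -p^3 + p^2 + 9p - 9 = (-1)(p^3 - 7p^2 + 15p - 9) + (-6p^2 + 24p - 18)
  p^3 - 7p^2 + 15p - 9 = (-(1/6)p + 1/2)(-6p^2 + 24p - 18) + (0)
Last nonzero remainder: -6p^2 + 24p - 18. Dividing through by -6 gives the monic gcd p^2 - 4p + 3.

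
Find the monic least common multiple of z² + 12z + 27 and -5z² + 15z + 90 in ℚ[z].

z³ + 6z² - 45z - 162

By polynomial division,
  z² + 12z + 27 = (-1/5)(-5z² + 15z + 90) + (15z + 45)
  -5z² + 15z + 90 = (-(1/3)z + 2)(15z + 45) + (0)
Last nonzero remainder: 15z + 45. Dividing through by 15 gives the monic gcd z + 3.
Then lcm(f, g) = f·g / gcd(f, g); expanding and making the result monic gives the answer.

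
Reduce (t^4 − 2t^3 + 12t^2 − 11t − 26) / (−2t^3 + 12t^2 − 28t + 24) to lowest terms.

(−t^3 − 12t − 13)/(2t^2 − 8t + 12)

By polynomial division,
  t^4 − 2t^3 + 12t^2 − 11t − 26 = (−(1/2)t − 2)(−2t^3 + 12t^2 − 28t + 24) + (22t^2 − 55t + 22)
  −2t^3 + 12t^2 − 28t + 24 = (−(1/11)t + 7/22)(22t^2 − 55t + 22) + (−(17/2)t + 17)
  22t^2 − 55t + 22 = (−(44/17)t + 22/17)(−(17/2)t + 17) + (0)
Last nonzero remainder: −(17/2)t + 17. Dividing through by −17/2 gives the monic gcd t − 2.
Cancel t − 2 from numerator and denominator to get the reduced form.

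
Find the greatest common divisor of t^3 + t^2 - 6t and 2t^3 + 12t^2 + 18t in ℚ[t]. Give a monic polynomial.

t^2 + 3t

Repeated division with remainder:
  t^3 + t^2 - 6t = (1/2)(2t^3 + 12t^2 + 18t) + (-5t^2 - 15t)
  2t^3 + 12t^2 + 18t = (-(2/5)t - 6/5)(-5t^2 - 15t) + (0)
Last nonzero remainder: -5t^2 - 15t. Dividing through by -5 gives the monic gcd t^2 + 3t.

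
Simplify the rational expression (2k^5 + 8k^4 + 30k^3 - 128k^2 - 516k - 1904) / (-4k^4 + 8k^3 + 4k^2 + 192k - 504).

Apply the Euclidean algorithm:
  2k^5 + 8k^4 + 30k^3 - 128k^2 - 516k - 1904 = (-(1/2)k - 3)(-4k^4 + 8k^3 + 4k^2 + 192k - 504) + (56k^3 - 20k^2 - 192k - 3416)
  -4k^4 + 8k^3 + 4k^2 + 192k - 504 = (-(1/14)k + 23/196)(56k^3 - 20k^2 - 192k - 3416) + (-(361/49)k^2 - (1444/49)k - 722/7)
  56k^3 - 20k^2 - 192k - 3416 = (-(2744/361)k + 11956/361)(-(361/49)k^2 - (1444/49)k - 722/7) + (0)
Last nonzero remainder: -(361/49)k^2 - (1444/49)k - 722/7. Dividing through by -361/49 gives the monic gcd k^2 + 4k + 14.
Cancel k^2 + 4k + 14 from numerator and denominator to get the reduced form.

(-k^3 - k + 68)/(2k^2 - 12k + 18)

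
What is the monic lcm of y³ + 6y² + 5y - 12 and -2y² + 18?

Apply the Euclidean algorithm:
  y³ + 6y² + 5y - 12 = (-(1/2)y - 3)(-2y² + 18) + (14y + 42)
  -2y² + 18 = (-(1/7)y + 3/7)(14y + 42) + (0)
Last nonzero remainder: 14y + 42. Dividing through by 14 gives the monic gcd y + 3.
Then lcm(f, g) = f·g / gcd(f, g); expanding and making the result monic gives the answer.

y⁴ + 3y³ - 13y² - 27y + 36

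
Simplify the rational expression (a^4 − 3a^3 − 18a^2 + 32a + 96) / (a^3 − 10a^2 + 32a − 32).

Euclidean algorithm in ℚ[a]:
  a^4 − 3a^3 − 18a^2 + 32a + 96 = (a + 7)(a^3 − 10a^2 + 32a − 32) + (20a^2 − 160a + 320)
  a^3 − 10a^2 + 32a − 32 = ((1/20)a − 1/10)(20a^2 − 160a + 320) + (0)
Last nonzero remainder: 20a^2 − 160a + 320. Dividing through by 20 gives the monic gcd a^2 − 8a + 16.
Cancel a^2 − 8a + 16 from numerator and denominator to get the reduced form.

(a^2 + 5a + 6)/(a − 2)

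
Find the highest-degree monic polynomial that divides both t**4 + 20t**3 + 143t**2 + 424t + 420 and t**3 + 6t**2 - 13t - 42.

t**2 + 9t + 14

By polynomial division,
  t**4 + 20t**3 + 143t**2 + 424t + 420 = (t + 14)(t**3 + 6t**2 - 13t - 42) + (72t**2 + 648t + 1008)
  t**3 + 6t**2 - 13t - 42 = ((1/72)t - 1/24)(72t**2 + 648t + 1008) + (0)
Last nonzero remainder: 72t**2 + 648t + 1008. Dividing through by 72 gives the monic gcd t**2 + 9t + 14.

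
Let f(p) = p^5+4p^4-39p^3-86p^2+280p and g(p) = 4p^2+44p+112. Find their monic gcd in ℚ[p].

p^2+11p+28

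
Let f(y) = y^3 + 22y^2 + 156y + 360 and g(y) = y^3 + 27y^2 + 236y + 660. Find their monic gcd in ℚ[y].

Apply the Euclidean algorithm:
  y^3 + 22y^2 + 156y + 360 = (y^3 + 27y^2 + 236y + 660) + (-5y^2 - 80y - 300)
  y^3 + 27y^2 + 236y + 660 = (-(1/5)y - 11/5)(-5y^2 - 80y - 300) + (0)
Last nonzero remainder: -5y^2 - 80y - 300. Dividing through by -5 gives the monic gcd y^2 + 16y + 60.

y^2 + 16y + 60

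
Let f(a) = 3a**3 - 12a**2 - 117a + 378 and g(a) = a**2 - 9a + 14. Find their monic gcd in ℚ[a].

a - 7

Euclidean algorithm in ℚ[a]:
  3a**3 - 12a**2 - 117a + 378 = (3a + 15)(a**2 - 9a + 14) + (-24a + 168)
  a**2 - 9a + 14 = (-(1/24)a + 1/12)(-24a + 168) + (0)
Last nonzero remainder: -24a + 168. Dividing through by -24 gives the monic gcd a - 7.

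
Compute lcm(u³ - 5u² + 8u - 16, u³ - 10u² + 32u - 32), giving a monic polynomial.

Repeated division with remainder:
  u³ - 5u² + 8u - 16 = (u³ - 10u² + 32u - 32) + (5u² - 24u + 16)
  u³ - 10u² + 32u - 32 = ((1/5)u - 26/25)(5u² - 24u + 16) + ((96/25)u - 384/25)
  5u² - 24u + 16 = ((125/96)u - 25/24)((96/25)u - 384/25) + (0)
Last nonzero remainder: (96/25)u - 384/25. Dividing through by 96/25 gives the monic gcd u - 4.
Then lcm(f, g) = f·g / gcd(f, g); expanding and making the result monic gives the answer.

u⁵ - 11u⁴ + 46u³ - 104u² + 160u - 128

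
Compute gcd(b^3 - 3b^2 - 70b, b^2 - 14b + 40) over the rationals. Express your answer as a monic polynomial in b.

b - 10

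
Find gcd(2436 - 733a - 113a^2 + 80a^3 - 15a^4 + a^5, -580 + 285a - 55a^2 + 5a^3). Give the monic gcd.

-116 + 57a - 11a^2 + a^3

Repeated division with remainder:
  a^5 - 15a^4 + 80a^3 - 113a^2 - 733a + 2436 = ((1/5)a^2 - (4/5)a - 21/5)(5a^3 - 55a^2 + 285a - 580) + (0)
Last nonzero remainder: 5a^3 - 55a^2 + 285a - 580. Dividing through by 5 gives the monic gcd a^3 - 11a^2 + 57a - 116.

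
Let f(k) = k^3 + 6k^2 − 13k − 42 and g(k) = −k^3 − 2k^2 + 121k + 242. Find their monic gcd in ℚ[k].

k + 2

Repeated division with remainder:
  k^3 + 6k^2 − 13k − 42 = (−1)(−k^3 − 2k^2 + 121k + 242) + (4k^2 + 108k + 200)
  −k^3 − 2k^2 + 121k + 242 = (−(1/4)k + 25/4)(4k^2 + 108k + 200) + (−504k − 1008)
  4k^2 + 108k + 200 = (−(1/126)k − 25/126)(−504k − 1008) + (0)
Last nonzero remainder: −504k − 1008. Dividing through by −504 gives the monic gcd k + 2.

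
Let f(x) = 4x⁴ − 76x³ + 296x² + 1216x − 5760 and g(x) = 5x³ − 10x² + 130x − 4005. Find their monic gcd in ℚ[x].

By polynomial division,
  4x⁴ − 76x³ + 296x² + 1216x − 5760 = ((4/5)x − 68/5)(5x³ − 10x² + 130x − 4005) + (56x² + 6188x − 60228)
  5x³ − 10x² + 130x − 4005 = ((5/56)x − 1125/112)(56x² + 6188x − 60228) + ((270655/4)x − 2435895/4)
  56x² + 6188x − 60228 = ((32/38665)x + 3824/38665)((270655/4)x − 2435895/4) + (0)
Last nonzero remainder: (270655/4)x − 2435895/4. Dividing through by 270655/4 gives the monic gcd x − 9.

x − 9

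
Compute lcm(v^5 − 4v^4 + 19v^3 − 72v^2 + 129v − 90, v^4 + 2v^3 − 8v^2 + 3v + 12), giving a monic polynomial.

v^7 + v^6 + 3v^5 + 7v^4 − 155v^3 + 267v^2 + 66v − 360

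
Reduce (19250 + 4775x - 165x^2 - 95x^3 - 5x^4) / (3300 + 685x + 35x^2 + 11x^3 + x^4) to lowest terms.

(350 - 15x - 5x^2)/(60 - 5x + x^2)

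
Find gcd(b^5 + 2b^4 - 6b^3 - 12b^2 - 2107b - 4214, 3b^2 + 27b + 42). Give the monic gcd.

b^2 + 9b + 14

Euclidean algorithm in ℚ[b]:
  b^5 + 2b^4 - 6b^3 - 12b^2 - 2107b - 4214 = ((1/3)b^3 - (7/3)b^2 + (43/3)b - 301/3)(3b^2 + 27b + 42) + (0)
Last nonzero remainder: 3b^2 + 27b + 42. Dividing through by 3 gives the monic gcd b^2 + 9b + 14.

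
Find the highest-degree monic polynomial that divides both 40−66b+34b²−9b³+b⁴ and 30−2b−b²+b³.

10−4b+b²

Repeated division with remainder:
  b⁴−9b³+34b²−66b+40 = (b−8)(b³−b²−2b+30) + (28b²−112b+280)
  b³−b²−2b+30 = ((1/28)b+3/28)(28b²−112b+280) + (0)
Last nonzero remainder: 28b²−112b+280. Dividing through by 28 gives the monic gcd b²−4b+10.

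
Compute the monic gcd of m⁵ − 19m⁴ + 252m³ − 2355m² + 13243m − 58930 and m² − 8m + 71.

By polynomial division,
  m⁵ − 19m⁴ + 252m³ − 2355m² + 13243m − 58930 = (m³ − 11m² + 93m − 830)(m² − 8m + 71) + (0)
The last nonzero remainder m² − 8m + 71 is already monic.

m² − 8m + 71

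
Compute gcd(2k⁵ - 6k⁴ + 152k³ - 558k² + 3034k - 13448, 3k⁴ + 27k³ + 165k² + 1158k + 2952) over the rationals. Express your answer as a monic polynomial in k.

k² - k + 41

By polynomial division,
  2k⁵ - 6k⁴ + 152k³ - 558k² + 3034k - 13448 = ((2/3)k - 8)(3k⁴ + 27k³ + 165k² + 1158k + 2952) + (258k³ - 10k² + 10330k + 10168)
  3k⁴ + 27k³ + 165k² + 1158k + 2952 = ((1/86)k + 583/5547)(258k³ - 10k² + 10330k + 10168) + ((254800/5547)k² - (254800/5547)k + 10446800/5547)
  258k³ - 10k² + 10330k + 10168 = ((715563/127400)k + 171957/31850)((254800/5547)k² - (254800/5547)k + 10446800/5547) + (0)
Last nonzero remainder: (254800/5547)k² - (254800/5547)k + 10446800/5547. Dividing through by 254800/5547 gives the monic gcd k² - k + 41.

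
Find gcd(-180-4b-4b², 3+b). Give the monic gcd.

1

By polynomial division,
  -4b²-4b-180 = (-4b+8)(b+3) + (-204)
  b+3 = (-(1/204)b-1/68)(-204) + (0)
The last nonzero remainder is the constant -204, so the polynomials are coprime and gcd = 1.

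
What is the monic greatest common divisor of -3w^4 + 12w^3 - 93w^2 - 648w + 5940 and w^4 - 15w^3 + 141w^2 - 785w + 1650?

Apply the Euclidean algorithm:
  -3w^4 + 12w^3 - 93w^2 - 648w + 5940 = (-3)(w^4 - 15w^3 + 141w^2 - 785w + 1650) + (-33w^3 + 330w^2 - 3003w + 10890)
  w^4 - 15w^3 + 141w^2 - 785w + 1650 = (-(1/33)w + 5/33)(-33w^3 + 330w^2 - 3003w + 10890) + (0)
Last nonzero remainder: -33w^3 + 330w^2 - 3003w + 10890. Dividing through by -33 gives the monic gcd w^3 - 10w^2 + 91w - 330.

w^3 - 10w^2 + 91w - 330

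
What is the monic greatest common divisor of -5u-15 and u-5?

Repeated division with remainder:
  -5u-15 = (-5)(u-5) + (-40)
  u-5 = (-(1/40)u+1/8)(-40) + (0)
The last nonzero remainder is the constant -40, so the polynomials are coprime and gcd = 1.

1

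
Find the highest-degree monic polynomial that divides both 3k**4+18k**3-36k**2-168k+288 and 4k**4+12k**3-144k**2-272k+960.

k**3+8k**2+4k-48

Repeated division with remainder:
  3k**4+18k**3-36k**2-168k+288 = (3/4)(4k**4+12k**3-144k**2-272k+960) + (9k**3+72k**2+36k-432)
  4k**4+12k**3-144k**2-272k+960 = ((4/9)k-20/9)(9k**3+72k**2+36k-432) + (0)
Last nonzero remainder: 9k**3+72k**2+36k-432. Dividing through by 9 gives the monic gcd k**3+8k**2+4k-48.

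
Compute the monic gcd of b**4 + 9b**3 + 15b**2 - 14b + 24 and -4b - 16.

b + 4

Repeated division with remainder:
  b**4 + 9b**3 + 15b**2 - 14b + 24 = (-(1/4)b**3 - (5/4)b**2 + (5/4)b - 3/2)(-4b - 16) + (0)
Last nonzero remainder: -4b - 16. Dividing through by -4 gives the monic gcd b + 4.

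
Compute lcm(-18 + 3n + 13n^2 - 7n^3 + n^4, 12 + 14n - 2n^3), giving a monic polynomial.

By polynomial division,
  n^4 - 7n^3 + 13n^2 + 3n - 18 = (-(1/2)n + 7/2)(-2n^3 + 14n + 12) + (20n^2 - 40n - 60)
  -2n^3 + 14n + 12 = (-(1/10)n - 1/5)(20n^2 - 40n - 60) + (0)
Last nonzero remainder: 20n^2 - 40n - 60. Dividing through by 20 gives the monic gcd n^2 - 2n - 3.
Then lcm(f, g) = f·g / gcd(f, g); expanding and making the result monic gives the answer.

-36 - 12n + 29n^2 - n^3 - 5n^4 + n^5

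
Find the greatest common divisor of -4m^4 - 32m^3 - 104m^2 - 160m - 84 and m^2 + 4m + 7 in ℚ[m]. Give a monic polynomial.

m^2 + 4m + 7

By polynomial division,
  -4m^4 - 32m^3 - 104m^2 - 160m - 84 = (-4m^2 - 16m - 12)(m^2 + 4m + 7) + (0)
The last nonzero remainder m^2 + 4m + 7 is already monic.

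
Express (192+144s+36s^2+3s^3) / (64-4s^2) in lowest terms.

Euclidean algorithm in ℚ[s]:
  3s^3+36s^2+144s+192 = (-(3/4)s-9)(-4s^2+64) + (192s+768)
  -4s^2+64 = (-(1/48)s+1/12)(192s+768) + (0)
Last nonzero remainder: 192s+768. Dividing through by 192 gives the monic gcd s+4.
Cancel s+4 from numerator and denominator to get the reduced form.

(-48-24s-3s^2)/(-16+4s)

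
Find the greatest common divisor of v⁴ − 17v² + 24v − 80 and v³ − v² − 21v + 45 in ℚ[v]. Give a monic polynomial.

v + 5

Apply the Euclidean algorithm:
  v⁴ − 17v² + 24v − 80 = (v + 1)(v³ − v² − 21v + 45) + (5v² − 125)
  v³ − v² − 21v + 45 = ((1/5)v − 1/5)(5v² − 125) + (4v + 20)
  5v² − 125 = ((5/4)v − 25/4)(4v + 20) + (0)
Last nonzero remainder: 4v + 20. Dividing through by 4 gives the monic gcd v + 5.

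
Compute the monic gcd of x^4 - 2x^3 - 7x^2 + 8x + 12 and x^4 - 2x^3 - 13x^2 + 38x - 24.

Repeated division with remainder:
  x^4 - 2x^3 - 7x^2 + 8x + 12 = (x^4 - 2x^3 - 13x^2 + 38x - 24) + (6x^2 - 30x + 36)
  x^4 - 2x^3 - 13x^2 + 38x - 24 = ((1/6)x^2 + (1/2)x - 2/3)(6x^2 - 30x + 36) + (0)
Last nonzero remainder: 6x^2 - 30x + 36. Dividing through by 6 gives the monic gcd x^2 - 5x + 6.

x^2 - 5x + 6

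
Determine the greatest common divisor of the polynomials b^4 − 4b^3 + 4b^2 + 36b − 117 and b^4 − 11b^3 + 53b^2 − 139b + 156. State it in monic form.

Repeated division with remainder:
  b^4 − 4b^3 + 4b^2 + 36b − 117 = (b^4 − 11b^3 + 53b^2 − 139b + 156) + (7b^3 − 49b^2 + 175b − 273)
  b^4 − 11b^3 + 53b^2 − 139b + 156 = ((1/7)b − 4/7)(7b^3 − 49b^2 + 175b − 273) + (0)
Last nonzero remainder: 7b^3 − 49b^2 + 175b − 273. Dividing through by 7 gives the monic gcd b^3 − 7b^2 + 25b − 39.

b^3 − 7b^2 + 25b − 39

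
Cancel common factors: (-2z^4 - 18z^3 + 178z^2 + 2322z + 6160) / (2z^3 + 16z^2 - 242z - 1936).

Apply the Euclidean algorithm:
  -2z^4 - 18z^3 + 178z^2 + 2322z + 6160 = (-z - 1)(2z^3 + 16z^2 - 242z - 1936) + (-48z^2 + 144z + 4224)
  2z^3 + 16z^2 - 242z - 1936 = (-(1/24)z - 11/24)(-48z^2 + 144z + 4224) + (0)
Last nonzero remainder: -48z^2 + 144z + 4224. Dividing through by -48 gives the monic gcd z^2 - 3z - 88.
Cancel z^2 - 3z - 88 from numerator and denominator to get the reduced form.

(-z^2 - 12z - 35)/(z + 11)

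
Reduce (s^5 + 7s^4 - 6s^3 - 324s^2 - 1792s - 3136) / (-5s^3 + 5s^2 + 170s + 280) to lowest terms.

By polynomial division,
  s^5 + 7s^4 - 6s^3 - 324s^2 - 1792s - 3136 = (-(1/5)s^2 - (8/5)s - 36/5)(-5s^3 + 5s^2 + 170s + 280) + (40s^2 - 120s - 1120)
  -5s^3 + 5s^2 + 170s + 280 = (-(1/8)s - 1/4)(40s^2 - 120s - 1120) + (0)
Last nonzero remainder: 40s^2 - 120s - 1120. Dividing through by 40 gives the monic gcd s^2 - 3s - 28.
Cancel s^2 - 3s - 28 from numerator and denominator to get the reduced form.

(-s^3 - 10s^2 - 52s - 112)/(5s + 10)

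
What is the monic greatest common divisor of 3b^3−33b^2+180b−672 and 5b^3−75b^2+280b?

b−7

Repeated division with remainder:
  3b^3−33b^2+180b−672 = (3/5)(5b^3−75b^2+280b) + (12b^2+12b−672)
  5b^3−75b^2+280b = ((5/12)b−20/3)(12b^2+12b−672) + (640b−4480)
  12b^2+12b−672 = ((3/160)b+3/20)(640b−4480) + (0)
Last nonzero remainder: 640b−4480. Dividing through by 640 gives the monic gcd b−7.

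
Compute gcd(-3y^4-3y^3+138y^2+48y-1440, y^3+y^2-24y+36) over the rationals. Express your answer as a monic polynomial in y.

y+6

Apply the Euclidean algorithm:
  -3y^4-3y^3+138y^2+48y-1440 = (-3y)(y^3+y^2-24y+36) + (66y^2+156y-1440)
  y^3+y^2-24y+36 = ((1/66)y-5/242)(66y^2+156y-1440) + ((126/121)y+756/121)
  66y^2+156y-1440 = ((1331/21)y-4840/21)((126/121)y+756/121) + (0)
Last nonzero remainder: (126/121)y+756/121. Dividing through by 126/121 gives the monic gcd y+6.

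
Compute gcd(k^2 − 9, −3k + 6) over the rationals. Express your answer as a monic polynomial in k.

Euclidean algorithm in ℚ[k]:
  k^2 − 9 = (−(1/3)k − 2/3)(−3k + 6) + (−5)
  −3k + 6 = ((3/5)k − 6/5)(−5) + (0)
The last nonzero remainder is the constant −5, so the polynomials are coprime and gcd = 1.

1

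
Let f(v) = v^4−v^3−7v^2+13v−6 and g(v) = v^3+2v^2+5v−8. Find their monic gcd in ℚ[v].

Euclidean algorithm in ℚ[v]:
  v^4−v^3−7v^2+13v−6 = (v−3)(v^3+2v^2+5v−8) + (−6v^2+36v−30)
  v^3+2v^2+5v−8 = (−(1/6)v−4/3)(−6v^2+36v−30) + (48v−48)
  −6v^2+36v−30 = (−(1/8)v+5/8)(48v−48) + (0)
Last nonzero remainder: 48v−48. Dividing through by 48 gives the monic gcd v−1.

v−1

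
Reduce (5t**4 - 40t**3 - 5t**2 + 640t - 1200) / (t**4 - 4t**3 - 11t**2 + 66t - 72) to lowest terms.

Repeated division with remainder:
  5t**4 - 40t**3 - 5t**2 + 640t - 1200 = (5)(t**4 - 4t**3 - 11t**2 + 66t - 72) + (-20t**3 + 50t**2 + 310t - 840)
  t**4 - 4t**3 - 11t**2 + 66t - 72 = (-(1/20)t + 3/40)(-20t**3 + 50t**2 + 310t - 840) + ((3/4)t**2 + (3/4)t - 9)
  -20t**3 + 50t**2 + 310t - 840 = (-(80/3)t + 280/3)((3/4)t**2 + (3/4)t - 9) + (0)
Last nonzero remainder: (3/4)t**2 + (3/4)t - 9. Dividing through by 3/4 gives the monic gcd t**2 + t - 12.
Cancel t**2 + t - 12 from numerator and denominator to get the reduced form.

(5t**2 - 45t + 100)/(t**2 - 5t + 6)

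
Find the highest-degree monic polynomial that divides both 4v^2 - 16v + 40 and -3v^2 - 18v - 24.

1

By polynomial division,
  4v^2 - 16v + 40 = (-4/3)(-3v^2 - 18v - 24) + (-40v + 8)
  -3v^2 - 18v - 24 = ((3/40)v + 93/200)(-40v + 8) + (-693/25)
  -40v + 8 = ((1000/693)v - 200/693)(-693/25) + (0)
The last nonzero remainder is the constant -693/25, so the polynomials are coprime and gcd = 1.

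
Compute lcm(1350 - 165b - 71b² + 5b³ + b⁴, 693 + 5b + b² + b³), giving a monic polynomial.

Euclidean algorithm in ℚ[b]:
  b⁴ + 5b³ - 71b² - 165b + 1350 = (b + 4)(b³ + b² + 5b + 693) + (-80b² - 878b - 1422)
  b³ + b² + 5b + 693 = (-(1/80)b + 399/3200)(-80b² - 878b - 1422) + ((154721/1600)b + 1392489/1600)
  -80b² - 878b - 1422 = (-(128000/154721)b - 252800/154721)((154721/1600)b + 1392489/1600) + (0)
Last nonzero remainder: (154721/1600)b + 1392489/1600. Dividing through by 154721/1600 gives the monic gcd b + 9.
Then lcm(f, g) = f·g / gcd(f, g); expanding and making the result monic gives the answer.

103950 - 23505b - 2797b² + 788b³ - 34b⁴ - 3b⁵ + b⁶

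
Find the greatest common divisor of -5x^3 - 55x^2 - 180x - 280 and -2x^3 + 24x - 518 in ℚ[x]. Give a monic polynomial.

Apply the Euclidean algorithm:
  -5x^3 - 55x^2 - 180x - 280 = (5/2)(-2x^3 + 24x - 518) + (-55x^2 - 240x + 1015)
  -2x^3 + 24x - 518 = ((2/55)x - 96/605)(-55x^2 - 240x + 1015) + (-(6170/121)x - 43190/121)
  -55x^2 - 240x + 1015 = ((1331/1234)x - 3509/1234)(-(6170/121)x - 43190/121) + (0)
Last nonzero remainder: -(6170/121)x - 43190/121. Dividing through by -6170/121 gives the monic gcd x + 7.

x + 7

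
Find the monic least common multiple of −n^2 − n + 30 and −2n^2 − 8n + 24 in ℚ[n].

n^3 − n^2 − 32n + 60

By polynomial division,
  −n^2 − n + 30 = (1/2)(−2n^2 − 8n + 24) + (3n + 18)
  −2n^2 − 8n + 24 = (−(2/3)n + 4/3)(3n + 18) + (0)
Last nonzero remainder: 3n + 18. Dividing through by 3 gives the monic gcd n + 6.
Then lcm(f, g) = f·g / gcd(f, g); expanding and making the result monic gives the answer.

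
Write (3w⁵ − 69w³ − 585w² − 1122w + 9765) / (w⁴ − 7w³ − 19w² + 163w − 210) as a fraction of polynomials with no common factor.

Apply the Euclidean algorithm:
  3w⁵ − 69w³ − 585w² − 1122w + 9765 = (3w + 21)(w⁴ − 7w³ − 19w² + 163w − 210) + (135w³ − 675w² − 3915w + 14175)
  w⁴ − 7w³ − 19w² + 163w − 210 = ((1/135)w − 2/135)(135w³ − 675w² − 3915w + 14175) + (0)
Last nonzero remainder: 135w³ − 675w² − 3915w + 14175. Dividing through by 135 gives the monic gcd w³ − 5w² − 29w + 105.
Cancel w³ − 5w² − 29w + 105 from numerator and denominator to get the reduced form.

(3w² + 15w + 93)/(w − 2)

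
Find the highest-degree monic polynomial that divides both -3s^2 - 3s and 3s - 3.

1

Repeated division with remainder:
  -3s^2 - 3s = (-s - 2)(3s - 3) + (-6)
  3s - 3 = (-(1/2)s + 1/2)(-6) + (0)
The last nonzero remainder is the constant -6, so the polynomials are coprime and gcd = 1.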